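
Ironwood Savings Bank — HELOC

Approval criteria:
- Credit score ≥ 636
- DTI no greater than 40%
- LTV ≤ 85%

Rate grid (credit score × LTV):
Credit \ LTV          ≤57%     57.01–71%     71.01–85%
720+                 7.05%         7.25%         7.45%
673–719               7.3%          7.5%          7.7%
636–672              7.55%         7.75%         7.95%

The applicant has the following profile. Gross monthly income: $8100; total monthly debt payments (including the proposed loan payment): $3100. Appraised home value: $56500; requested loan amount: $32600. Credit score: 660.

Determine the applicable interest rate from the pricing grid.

7.75%

Credit score 660 ≥ 636; DTI = 3,100/8,100 = 38.3% ≤ 40%
LTV = 32,600/56,500 = 57.7% ≤ 85%
Row: 660 falls in 636–672. Column: 57.7% falls in 57.01–71%. Rate = 7.75%.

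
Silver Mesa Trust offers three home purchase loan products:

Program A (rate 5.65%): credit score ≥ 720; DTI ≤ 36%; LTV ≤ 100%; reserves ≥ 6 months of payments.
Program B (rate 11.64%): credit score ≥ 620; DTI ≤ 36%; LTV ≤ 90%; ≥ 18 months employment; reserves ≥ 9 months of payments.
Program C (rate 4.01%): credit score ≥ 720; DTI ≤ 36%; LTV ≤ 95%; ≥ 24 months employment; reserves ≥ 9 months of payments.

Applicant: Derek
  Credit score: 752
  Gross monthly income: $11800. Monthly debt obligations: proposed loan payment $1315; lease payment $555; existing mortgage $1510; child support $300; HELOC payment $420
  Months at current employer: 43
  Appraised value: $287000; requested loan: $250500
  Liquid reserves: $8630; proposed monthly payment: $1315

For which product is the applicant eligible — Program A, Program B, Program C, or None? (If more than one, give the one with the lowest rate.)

Total debts = (1,315 + 555 + 1,510 + 300 + 420) = 4,100; DTI = 4,100/11,800 = 34.7%.
LTV = 250,500/287,000 = 87.3%.
Reserves = 8,630/1,315 = 6.6 months.
Program A: score 752 ≥ 720; DTI 34.7% ≤ 36%; LTV 87.3% ≤ 100%; reserves 6.6 ≥ 6 mo → qualifies.
Program B: score 752 ≥ 620; DTI 34.7% ≤ 36%; LTV 87.3% ≤ 90%; employment 43 ≥ 18 mo; reserves 6.6 < 9 mo → does not qualify.
Program C: score 752 ≥ 720; DTI 34.7% ≤ 36%; LTV 87.3% ≤ 95%; employment 43 ≥ 24 mo; reserves 6.6 < 9 mo → does not qualify.

Program A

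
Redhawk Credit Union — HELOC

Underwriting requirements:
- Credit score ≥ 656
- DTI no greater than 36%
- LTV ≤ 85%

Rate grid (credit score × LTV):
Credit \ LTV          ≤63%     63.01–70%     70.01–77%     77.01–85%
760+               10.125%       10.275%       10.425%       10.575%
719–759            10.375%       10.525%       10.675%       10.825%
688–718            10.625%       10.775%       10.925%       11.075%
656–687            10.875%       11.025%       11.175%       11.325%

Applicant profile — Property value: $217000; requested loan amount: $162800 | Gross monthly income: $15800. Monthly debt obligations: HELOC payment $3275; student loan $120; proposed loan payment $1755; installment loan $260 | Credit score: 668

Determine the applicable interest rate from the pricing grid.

11.175%

Credit score 668 ≥ 656; Total monthly debts = (3,275 + 120 + 1,755 + 260) = 5,410. DTI: 5,410 ÷ 15,800 = 34.2%, within the 36% cap
Loan-to-value = 162,800/217,000 = 75% — pass (85% max)
Score 668 is in the 656–687 band; LTV 75% is in the 70.01–77% band → 11.175%.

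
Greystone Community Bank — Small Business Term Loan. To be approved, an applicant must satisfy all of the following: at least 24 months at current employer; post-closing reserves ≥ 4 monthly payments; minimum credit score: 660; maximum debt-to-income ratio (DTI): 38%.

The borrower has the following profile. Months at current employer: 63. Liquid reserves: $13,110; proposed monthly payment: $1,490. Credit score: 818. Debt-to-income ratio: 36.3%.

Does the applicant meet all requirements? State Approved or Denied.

Approved

Employment 63 ≥ 24 months
Reserves: 13,110 ÷ 1,490 = 8.8 months (meets 4-month minimum)
Credit score 818 ≥ 660 (meets)
DTI 36.3% is within the 38% limit
All criteria satisfied.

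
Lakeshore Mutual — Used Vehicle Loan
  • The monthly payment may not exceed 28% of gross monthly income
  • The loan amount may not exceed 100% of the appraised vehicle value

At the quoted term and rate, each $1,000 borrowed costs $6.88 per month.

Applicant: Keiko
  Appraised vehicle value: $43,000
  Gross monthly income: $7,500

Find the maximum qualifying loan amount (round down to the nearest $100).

Payment cap: 28% × $7,500 = $2,100/month.
At $6.88 per $1,000, that supports 2,100/6.88 × 1,000 ≈ $305,232 → $305,200.
LTV cap: 100% × $43,000 = $43,000 → $43,000.
Binding constraint: loan-to-value.

$43,000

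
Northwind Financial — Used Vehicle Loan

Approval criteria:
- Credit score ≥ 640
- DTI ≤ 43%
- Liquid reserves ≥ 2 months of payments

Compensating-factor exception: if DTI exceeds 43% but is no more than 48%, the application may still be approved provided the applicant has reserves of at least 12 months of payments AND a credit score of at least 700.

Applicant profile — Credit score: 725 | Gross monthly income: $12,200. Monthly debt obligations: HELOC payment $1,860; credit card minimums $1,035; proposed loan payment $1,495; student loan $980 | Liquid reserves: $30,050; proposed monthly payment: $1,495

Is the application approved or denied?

Credit score 725 ≥ 640 (meets base)
Total debts = (1,860 + 1,035 + 1,495 + 980) = 5,370. DTI: 5,370 ÷ 12,200 = 44%, over the 43% base limit.
Reserves: 30,050 ÷ 1,495 = 20.1 months (meets 2-month minimum)
44% falls in the override range (43%–48%), so the compensating-factor test applies.
Reserves 20.1 ≥ 12 months; credit score 725 ≥ 700.
Both override conditions satisfied; DTI exception granted.

Approved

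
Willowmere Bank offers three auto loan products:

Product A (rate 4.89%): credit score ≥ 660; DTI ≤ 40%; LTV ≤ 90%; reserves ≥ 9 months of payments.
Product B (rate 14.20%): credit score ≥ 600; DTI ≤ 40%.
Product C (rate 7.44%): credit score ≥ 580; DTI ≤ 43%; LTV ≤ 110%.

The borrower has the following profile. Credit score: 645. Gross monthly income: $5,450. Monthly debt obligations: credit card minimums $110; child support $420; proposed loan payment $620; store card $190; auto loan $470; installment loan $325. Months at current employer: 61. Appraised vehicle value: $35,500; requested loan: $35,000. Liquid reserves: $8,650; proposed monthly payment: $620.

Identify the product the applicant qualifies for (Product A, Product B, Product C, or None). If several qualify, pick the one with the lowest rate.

Total debts = (110 + 420 + 620 + 190 + 470 + 325) = 2,135; DTI = 2,135/5,450 = 39.2%.
LTV = 35,000/35,500 = 98.6%.
Reserves = 8,650/620 = 14.0 months.
Product A: score 645 < 660; DTI 39.2% ≤ 40%; LTV 98.6% > 90%; reserves 14.0 ≥ 9 mo → does not qualify.
Product B: score 645 ≥ 600; DTI 39.2% ≤ 40% → qualifies.
Product C: score 645 ≥ 580; DTI 39.2% ≤ 43%; LTV 98.6% ≤ 110% → qualifies.
Qualifying: Product B, Product C. Lowest rate is 7.44% → Product C.

Product C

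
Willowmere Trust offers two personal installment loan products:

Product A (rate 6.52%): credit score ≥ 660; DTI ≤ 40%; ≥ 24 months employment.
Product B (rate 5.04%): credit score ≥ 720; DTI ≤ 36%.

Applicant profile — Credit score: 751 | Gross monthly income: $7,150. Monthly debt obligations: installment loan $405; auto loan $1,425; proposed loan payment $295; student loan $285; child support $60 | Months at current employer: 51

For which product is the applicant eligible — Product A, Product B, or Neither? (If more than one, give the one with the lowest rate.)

Total debts = (405 + 1,425 + 295 + 285 + 60) = 2,470; DTI = 2,470/7,150 = 34.5%.
Product A: score 751 ≥ 660; DTI 34.5% ≤ 40%; employment 51 ≥ 24 mo → qualifies.
Product B: score 751 ≥ 720; DTI 34.5% ≤ 36% → qualifies.
Qualifying: Product A, Product B. Lowest rate is 5.04% → Product B.

Product B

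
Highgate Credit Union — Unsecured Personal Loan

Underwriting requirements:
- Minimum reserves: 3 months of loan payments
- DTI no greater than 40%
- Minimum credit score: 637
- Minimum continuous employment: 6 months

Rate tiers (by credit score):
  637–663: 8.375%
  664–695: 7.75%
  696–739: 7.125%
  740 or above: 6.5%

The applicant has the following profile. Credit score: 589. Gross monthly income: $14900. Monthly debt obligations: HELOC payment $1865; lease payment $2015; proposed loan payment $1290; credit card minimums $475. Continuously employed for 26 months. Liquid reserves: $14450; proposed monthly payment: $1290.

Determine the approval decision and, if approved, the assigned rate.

Credit score 589 < 637 (below minimum)
Total monthly debts = (1,865 + 2,015 + 1,290 + 475) = 5,645. DTI: 5,645 ÷ 14,900 = 37.9%, within the 40% cap
Employment 26 ≥ 6 months
Reserves = 14,450/1,290 = 11.2 months ≥ 3
Not all requirements met → denied.

Denied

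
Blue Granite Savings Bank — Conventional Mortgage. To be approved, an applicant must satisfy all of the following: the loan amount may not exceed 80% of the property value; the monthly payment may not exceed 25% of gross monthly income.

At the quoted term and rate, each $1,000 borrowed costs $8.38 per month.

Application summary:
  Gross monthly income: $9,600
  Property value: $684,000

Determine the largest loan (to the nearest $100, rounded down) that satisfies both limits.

Payment cap: 25% × $9,600 = $2,400/month.
At $8.38 per $1,000, that supports 2,400/8.38 × 1,000 ≈ $286,396 → $286,300.
LTV cap: 80% × $684,000 = $547,200 → $547,200.
Binding constraint: payment-to-income.

$286,300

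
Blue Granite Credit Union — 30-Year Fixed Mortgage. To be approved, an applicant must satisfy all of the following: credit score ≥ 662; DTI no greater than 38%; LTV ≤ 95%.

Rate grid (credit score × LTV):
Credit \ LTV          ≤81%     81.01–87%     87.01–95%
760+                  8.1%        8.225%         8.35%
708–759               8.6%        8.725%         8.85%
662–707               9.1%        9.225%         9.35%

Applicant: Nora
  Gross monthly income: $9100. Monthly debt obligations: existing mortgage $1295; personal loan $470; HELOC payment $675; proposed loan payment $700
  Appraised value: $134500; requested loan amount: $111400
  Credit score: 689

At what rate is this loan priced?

9.225%

Credit score 689 ≥ 662; Total monthly debts = (1,295 + 470 + 675 + 700) = 3,140. Debt-to-income = 3,140/9,100 = 34.5% — meets 38% limit
LTV: 111,400 ÷ 134,500 = 82.8%, within 95% cap
Score 689 is in the 662–707 band; LTV 82.8% is in the 81.01–87% band → 9.225%.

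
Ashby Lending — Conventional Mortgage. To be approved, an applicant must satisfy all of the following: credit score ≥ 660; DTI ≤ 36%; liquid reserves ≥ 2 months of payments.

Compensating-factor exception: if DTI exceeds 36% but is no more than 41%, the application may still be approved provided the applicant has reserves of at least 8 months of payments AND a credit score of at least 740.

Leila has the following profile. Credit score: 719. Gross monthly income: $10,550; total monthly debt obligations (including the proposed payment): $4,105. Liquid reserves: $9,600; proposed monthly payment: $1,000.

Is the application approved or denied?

Credit score 719 ≥ 660 (meets base)
DTI = 4,105/10,550 = 38.9% > 36% — standard DTI limit exceeded.
Reserves: 9,600 ÷ 1,000 = 9.6 months (meets 2-month minimum)
38.9% falls in the override range (36%–41%), so the compensating-factor test applies.
Reserves 9.6 ≥ 8 months; credit score 719 < 740.
Override conditions not both satisfied; exception does not apply.

Denied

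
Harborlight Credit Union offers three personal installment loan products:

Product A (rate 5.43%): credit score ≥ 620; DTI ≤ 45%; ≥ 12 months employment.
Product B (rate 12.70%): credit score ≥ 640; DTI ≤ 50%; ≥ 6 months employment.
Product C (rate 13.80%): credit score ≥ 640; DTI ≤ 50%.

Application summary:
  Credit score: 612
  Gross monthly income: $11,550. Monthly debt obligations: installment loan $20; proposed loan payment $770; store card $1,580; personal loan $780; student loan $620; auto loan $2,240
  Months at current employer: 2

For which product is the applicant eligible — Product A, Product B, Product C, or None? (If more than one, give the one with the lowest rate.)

Total debts = (20 + 770 + 1,580 + 780 + 620 + 2,240) = 6,010; DTI = 6,010/11,550 = 52%.
Product A: score 612 < 620; DTI 52% > 45%; employment 2 < 12 mo → does not qualify.
Product B: score 612 < 640; DTI 52% > 50%; employment 2 < 6 mo → does not qualify.
Product C: score 612 < 640; DTI 52% > 50% → does not qualify.

None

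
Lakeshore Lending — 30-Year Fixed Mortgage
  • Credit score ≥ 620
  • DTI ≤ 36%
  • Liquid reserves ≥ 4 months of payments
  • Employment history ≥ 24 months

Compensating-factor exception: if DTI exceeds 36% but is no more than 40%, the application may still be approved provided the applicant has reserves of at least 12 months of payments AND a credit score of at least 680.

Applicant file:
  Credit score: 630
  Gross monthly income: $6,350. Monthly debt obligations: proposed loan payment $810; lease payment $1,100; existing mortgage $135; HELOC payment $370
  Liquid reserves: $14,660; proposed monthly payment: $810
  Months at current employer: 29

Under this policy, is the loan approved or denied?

Credit score 630 ≥ 620 (meets base)
Total debts = (810 + 1,100 + 135 + 370) = 2,415. DTI = 2,415/6,350 = 38% > 36% — standard DTI limit exceeded.
Liquid reserves cover 14,660/810 = 18.1 months — ≥ 4 required
Employment 29 ≥ 24 months
38% falls in the override range (36%–40%), so the compensating-factor test applies.
Reserves 18.1 ≥ 12 months; credit score 630 < 680.
Compensating-factor requirement not fully met.

Denied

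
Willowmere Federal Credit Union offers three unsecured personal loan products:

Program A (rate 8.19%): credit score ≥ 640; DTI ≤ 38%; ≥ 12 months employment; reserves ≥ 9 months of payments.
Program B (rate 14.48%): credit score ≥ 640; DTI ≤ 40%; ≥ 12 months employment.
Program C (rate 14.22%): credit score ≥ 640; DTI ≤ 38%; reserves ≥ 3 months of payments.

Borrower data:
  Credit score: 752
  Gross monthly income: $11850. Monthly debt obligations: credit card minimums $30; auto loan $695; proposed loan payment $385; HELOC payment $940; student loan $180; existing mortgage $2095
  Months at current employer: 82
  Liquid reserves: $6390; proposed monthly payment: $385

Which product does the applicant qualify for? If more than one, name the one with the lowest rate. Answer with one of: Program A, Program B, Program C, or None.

Total debts = (30 + 695 + 385 + 940 + 180 + 2,095) = 4,325; DTI = 4,325/11,850 = 36.5%.
Reserves = 6,390/385 = 16.6 months.
Program A: score 752 ≥ 640; DTI 36.5% ≤ 38%; employment 82 ≥ 12 mo; reserves 16.6 ≥ 9 mo → qualifies.
Program B: score 752 ≥ 640; DTI 36.5% ≤ 40%; employment 82 ≥ 12 mo → qualifies.
Program C: score 752 ≥ 640; DTI 36.5% ≤ 38%; reserves 16.6 ≥ 3 mo → qualifies.
Qualifying: Program A, Program B, Program C. Lowest rate is 8.19% → Program A.

Program A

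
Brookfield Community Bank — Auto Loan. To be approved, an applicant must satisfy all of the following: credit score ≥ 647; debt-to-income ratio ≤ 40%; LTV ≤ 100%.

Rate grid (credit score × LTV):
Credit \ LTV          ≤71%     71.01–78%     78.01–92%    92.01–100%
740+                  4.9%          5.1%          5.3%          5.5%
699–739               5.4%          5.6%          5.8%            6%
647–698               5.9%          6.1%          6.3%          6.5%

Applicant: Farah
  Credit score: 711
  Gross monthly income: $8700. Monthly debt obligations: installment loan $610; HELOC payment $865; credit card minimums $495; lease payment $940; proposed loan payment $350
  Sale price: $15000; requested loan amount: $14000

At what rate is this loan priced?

6%

Credit score 711 ≥ 647; Total monthly debts = (610 + 865 + 495 + 940 + 350) = 3,260. Debt-to-income = 3,260/8,700 = 37.5% — meets 40% limit
LTV = 14,000/15,000 = 93.3% ≤ 100%
Score 711 is in the 699–739 band; LTV 93.3% is in the 92.01–100% band → 6%.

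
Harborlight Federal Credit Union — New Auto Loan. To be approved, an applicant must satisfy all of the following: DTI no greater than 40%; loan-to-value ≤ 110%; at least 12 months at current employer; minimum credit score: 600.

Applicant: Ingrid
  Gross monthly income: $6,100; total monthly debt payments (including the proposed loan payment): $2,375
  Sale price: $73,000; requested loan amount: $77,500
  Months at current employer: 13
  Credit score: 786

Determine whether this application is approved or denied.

DTI: 2,375 ÷ 6,100 = 38.9%, within the 40% cap
LTV: 77,500 ÷ 73,000 = 106.2%, within 110% cap
Employment 13 ≥ 12 months
Credit score 786 ≥ 600 (meets)
All criteria satisfied.

Approved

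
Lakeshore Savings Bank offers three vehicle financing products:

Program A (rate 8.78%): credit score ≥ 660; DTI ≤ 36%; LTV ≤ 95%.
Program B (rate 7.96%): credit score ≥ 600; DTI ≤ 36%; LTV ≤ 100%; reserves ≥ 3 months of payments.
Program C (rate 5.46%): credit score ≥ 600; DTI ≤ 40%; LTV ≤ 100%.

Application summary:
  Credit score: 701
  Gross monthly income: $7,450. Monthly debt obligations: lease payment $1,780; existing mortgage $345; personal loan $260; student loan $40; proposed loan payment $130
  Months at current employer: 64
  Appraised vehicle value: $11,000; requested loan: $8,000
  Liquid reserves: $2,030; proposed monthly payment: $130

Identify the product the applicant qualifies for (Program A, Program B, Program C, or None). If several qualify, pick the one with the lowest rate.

Program C

Total debts = (1,780 + 345 + 260 + 40 + 130) = 2,555; DTI = 2,555/7,450 = 34.3%.
LTV = 8,000/11,000 = 72.7%.
Reserves = 2,030/130 = 15.6 months.
Program A: score 701 ≥ 660; DTI 34.3% ≤ 36%; LTV 72.7% ≤ 95% → qualifies.
Program B: score 701 ≥ 600; DTI 34.3% ≤ 36%; LTV 72.7% ≤ 100%; reserves 15.6 ≥ 3 mo → qualifies.
Program C: score 701 ≥ 600; DTI 34.3% ≤ 40%; LTV 72.7% ≤ 100% → qualifies.
Qualifying: Program A, Program B, Program C. Lowest rate is 5.46% → Program C.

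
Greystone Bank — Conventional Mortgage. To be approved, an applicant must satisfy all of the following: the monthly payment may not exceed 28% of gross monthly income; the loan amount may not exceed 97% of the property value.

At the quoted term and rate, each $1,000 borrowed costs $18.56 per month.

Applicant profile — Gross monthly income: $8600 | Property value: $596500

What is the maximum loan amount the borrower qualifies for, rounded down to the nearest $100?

$129,700

Payment cap: 28% × $8,600 = $2,408/month.
At $18.56 per $1,000, that supports 2,408/18.56 × 1,000 ≈ $129,741 → $129,700.
LTV cap: 97% × $596,500 = $578,605 → $578,600.
Binding constraint: payment-to-income.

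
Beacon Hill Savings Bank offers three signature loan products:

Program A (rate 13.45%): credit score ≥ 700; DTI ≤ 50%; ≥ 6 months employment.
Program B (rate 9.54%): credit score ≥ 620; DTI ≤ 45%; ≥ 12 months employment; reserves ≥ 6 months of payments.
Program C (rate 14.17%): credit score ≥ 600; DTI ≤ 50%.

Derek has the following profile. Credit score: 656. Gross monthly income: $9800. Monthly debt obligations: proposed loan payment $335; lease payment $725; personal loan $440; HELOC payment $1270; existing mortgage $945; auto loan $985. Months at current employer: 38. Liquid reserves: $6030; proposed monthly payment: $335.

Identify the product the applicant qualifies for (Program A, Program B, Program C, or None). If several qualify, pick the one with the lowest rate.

Total debts = (335 + 725 + 440 + 1,270 + 945 + 985) = 4,700; DTI = 4,700/9,800 = 48%.
Reserves = 6,030/335 = 18.0 months.
Program A: score 656 < 700; DTI 48% ≤ 50%; employment 38 ≥ 6 mo → does not qualify.
Program B: score 656 ≥ 620; DTI 48% > 45%; employment 38 ≥ 12 mo; reserves 18.0 ≥ 6 mo → does not qualify.
Program C: score 656 ≥ 600; DTI 48% ≤ 50% → qualifies.

Program C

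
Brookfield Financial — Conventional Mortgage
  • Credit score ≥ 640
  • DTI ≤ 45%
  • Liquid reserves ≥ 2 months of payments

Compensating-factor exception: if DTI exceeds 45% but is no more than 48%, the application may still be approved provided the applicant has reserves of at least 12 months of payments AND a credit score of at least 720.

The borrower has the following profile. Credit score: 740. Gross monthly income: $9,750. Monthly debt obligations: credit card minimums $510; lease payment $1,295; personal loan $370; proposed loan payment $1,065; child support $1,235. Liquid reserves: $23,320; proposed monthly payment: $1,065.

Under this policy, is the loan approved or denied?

Approved

Credit score 740 ≥ 640 (meets base)
Total debts = (510 + 1,295 + 370 + 1,065 + 1,235) = 4,475. DTI: 4,475 ÷ 9,750 = 45.9%, over the 45% base limit.
Reserves: 23,320 ÷ 1,065 = 21.9 months (meets 2-month minimum)
DTI 45.9% is within the 45%–48% exception band; checking compensating factors.
Reserves 21.9 ≥ 12 months; credit score 740 ≥ 720.
Both override conditions satisfied; DTI exception granted.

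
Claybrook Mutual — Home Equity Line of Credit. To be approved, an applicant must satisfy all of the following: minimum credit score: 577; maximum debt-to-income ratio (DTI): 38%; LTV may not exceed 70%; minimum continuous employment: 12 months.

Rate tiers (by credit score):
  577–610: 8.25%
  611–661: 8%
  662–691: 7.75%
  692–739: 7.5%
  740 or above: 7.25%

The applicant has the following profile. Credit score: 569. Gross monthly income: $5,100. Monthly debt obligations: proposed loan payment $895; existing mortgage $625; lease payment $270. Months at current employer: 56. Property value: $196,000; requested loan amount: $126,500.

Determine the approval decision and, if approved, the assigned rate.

Denied

Credit score 569 < 577 (below minimum)
Total monthly debts = (895 + 625 + 270) = 1,790. Debt-to-income = 1,790/5,100 = 35.1% — meets 38% limit
LTV: 126,500 ÷ 196,000 = 64.5%, within 70% cap
Employment 56 ≥ 12 months
Not all requirements met → denied.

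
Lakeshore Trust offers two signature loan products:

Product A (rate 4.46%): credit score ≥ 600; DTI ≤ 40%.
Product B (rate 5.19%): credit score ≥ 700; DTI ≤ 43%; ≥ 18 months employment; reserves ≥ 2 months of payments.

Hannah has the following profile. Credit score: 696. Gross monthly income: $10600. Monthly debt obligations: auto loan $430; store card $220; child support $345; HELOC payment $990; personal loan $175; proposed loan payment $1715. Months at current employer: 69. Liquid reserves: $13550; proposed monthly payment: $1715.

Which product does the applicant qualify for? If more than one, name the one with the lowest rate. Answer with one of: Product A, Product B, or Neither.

Product A

Total debts = (430 + 220 + 345 + 990 + 175 + 1,715) = 3,875; DTI = 3,875/10,600 = 36.6%.
Reserves = 13,550/1,715 = 7.9 months.
Product A: score 696 ≥ 600; DTI 36.6% ≤ 40% → qualifies.
Product B: score 696 < 700; DTI 36.6% ≤ 43%; employment 69 ≥ 18 mo; reserves 7.9 ≥ 2 mo → does not qualify.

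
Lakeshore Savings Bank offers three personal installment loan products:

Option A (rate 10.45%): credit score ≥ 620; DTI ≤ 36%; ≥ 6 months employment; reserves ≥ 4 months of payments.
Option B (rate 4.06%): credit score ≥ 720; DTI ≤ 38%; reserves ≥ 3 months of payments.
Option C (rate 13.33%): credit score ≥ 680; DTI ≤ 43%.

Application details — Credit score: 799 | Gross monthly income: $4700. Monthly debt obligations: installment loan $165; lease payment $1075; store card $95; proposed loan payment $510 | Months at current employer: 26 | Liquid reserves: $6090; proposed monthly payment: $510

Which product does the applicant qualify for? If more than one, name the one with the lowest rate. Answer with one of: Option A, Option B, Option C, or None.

Total debts = (165 + 1,075 + 95 + 510) = 1,845; DTI = 1,845/4,700 = 39.3%.
Reserves = 6,090/510 = 11.9 months.
Option A: score 799 ≥ 620; DTI 39.3% > 36%; employment 26 ≥ 6 mo; reserves 11.9 ≥ 4 mo → does not qualify.
Option B: score 799 ≥ 720; DTI 39.3% > 38%; reserves 11.9 ≥ 3 mo → does not qualify.
Option C: score 799 ≥ 680; DTI 39.3% ≤ 43% → qualifies.

Option C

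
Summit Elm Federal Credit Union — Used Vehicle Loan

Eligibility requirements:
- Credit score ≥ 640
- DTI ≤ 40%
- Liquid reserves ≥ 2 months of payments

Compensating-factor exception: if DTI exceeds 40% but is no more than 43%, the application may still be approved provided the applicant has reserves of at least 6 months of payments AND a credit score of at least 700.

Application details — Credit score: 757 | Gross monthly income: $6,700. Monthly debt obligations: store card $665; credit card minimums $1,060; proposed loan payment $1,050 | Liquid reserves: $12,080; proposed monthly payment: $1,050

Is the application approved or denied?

Approved

Credit score 757 ≥ 640 (meets base)
Total debts = (665 + 1,060 + 1,050) = 2,775. DTI = 2,775/6,700 = 41.4% > 40% — standard DTI limit exceeded.
Reserves = 12,080/1,050 = 11.5 months ≥ 2
41.4% falls in the override range (40%–43%), so the compensating-factor test applies.
Override check — reserves: 11.5 mo (ok); score: 757 (ok).
Both override conditions satisfied; DTI exception granted.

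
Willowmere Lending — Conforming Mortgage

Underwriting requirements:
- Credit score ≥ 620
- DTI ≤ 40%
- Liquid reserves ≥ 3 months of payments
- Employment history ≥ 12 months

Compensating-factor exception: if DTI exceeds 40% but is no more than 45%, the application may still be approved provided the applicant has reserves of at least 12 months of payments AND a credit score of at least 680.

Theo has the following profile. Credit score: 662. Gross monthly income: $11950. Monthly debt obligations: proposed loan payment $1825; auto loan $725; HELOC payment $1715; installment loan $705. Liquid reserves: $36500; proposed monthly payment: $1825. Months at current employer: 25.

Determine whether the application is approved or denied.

Denied

Credit score 662 ≥ 620 (meets base)
Total debts = (1,825 + 725 + 1,715 + 705) = 4,970. DTI: 4,970 ÷ 11,950 = 41.6%, over the 40% base limit.
Reserves = 36,500/1,825 = 20.0 months ≥ 3
Employment 25 ≥ 12 months
41.6% falls in the override range (40%–45%), so the compensating-factor test applies.
Reserves 20.0 ≥ 12 months; credit score 662 < 680.
Compensating-factor requirement not fully met.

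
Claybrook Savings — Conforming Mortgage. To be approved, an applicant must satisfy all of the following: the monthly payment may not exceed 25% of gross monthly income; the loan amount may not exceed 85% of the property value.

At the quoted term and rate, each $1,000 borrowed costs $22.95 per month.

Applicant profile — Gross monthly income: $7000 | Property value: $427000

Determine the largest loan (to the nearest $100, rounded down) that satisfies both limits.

$76,200

Payment cap: 25% × $7,000 = $1,750/month.
At $22.95 per $1,000, that supports 1,750/22.95 × 1,000 ≈ $76,252 → $76,200.
LTV cap: 85% × $427,000 = $362,950 → $362,900.
Binding constraint: payment-to-income.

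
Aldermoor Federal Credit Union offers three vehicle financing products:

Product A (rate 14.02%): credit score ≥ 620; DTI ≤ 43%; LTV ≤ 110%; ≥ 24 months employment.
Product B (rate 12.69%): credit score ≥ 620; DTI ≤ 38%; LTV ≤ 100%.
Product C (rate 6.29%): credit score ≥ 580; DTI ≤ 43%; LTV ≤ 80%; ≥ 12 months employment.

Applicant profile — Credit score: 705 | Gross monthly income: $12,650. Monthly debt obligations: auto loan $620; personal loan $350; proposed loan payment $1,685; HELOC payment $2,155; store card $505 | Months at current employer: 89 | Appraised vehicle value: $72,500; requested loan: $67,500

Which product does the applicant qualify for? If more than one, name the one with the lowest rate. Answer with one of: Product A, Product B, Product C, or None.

Total debts = (620 + 350 + 1,685 + 2,155 + 505) = 5,315; DTI = 5,315/12,650 = 42%.
LTV = 67,500/72,500 = 93.1%.
Product A: score 705 ≥ 620; DTI 42% ≤ 43%; LTV 93.1% ≤ 110%; employment 89 ≥ 24 mo → qualifies.
Product B: score 705 ≥ 620; DTI 42% > 38%; LTV 93.1% ≤ 100% → does not qualify.
Product C: score 705 ≥ 580; DTI 42% ≤ 43%; LTV 93.1% > 80%; employment 89 ≥ 12 mo → does not qualify.

Product A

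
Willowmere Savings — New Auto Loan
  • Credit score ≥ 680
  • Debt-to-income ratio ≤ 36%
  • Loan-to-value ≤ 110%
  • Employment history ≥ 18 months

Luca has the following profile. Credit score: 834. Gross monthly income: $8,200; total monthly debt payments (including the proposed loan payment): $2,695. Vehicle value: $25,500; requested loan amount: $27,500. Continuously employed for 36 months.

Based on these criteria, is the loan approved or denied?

Approved

Credit score 834 ≥ 680 (meets)
DTI: 2,695 ÷ 8,200 = 32.9%, within the 36% cap
LTV = 27,500/25,500 = 107.8% ≤ 110%
Employment 36 ≥ 18 months
All criteria satisfied.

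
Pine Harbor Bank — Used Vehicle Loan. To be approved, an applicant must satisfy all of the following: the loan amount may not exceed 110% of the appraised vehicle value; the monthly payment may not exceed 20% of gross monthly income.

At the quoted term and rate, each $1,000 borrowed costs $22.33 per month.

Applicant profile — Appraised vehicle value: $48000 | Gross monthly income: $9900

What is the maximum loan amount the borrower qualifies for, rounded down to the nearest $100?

Payment cap: 20% × $9,900 = $1,980/month.
At $22.33 per $1,000, that supports 1,980/22.33 × 1,000 ≈ $88,669 → $88,600.
LTV cap: 110% × $48,000 = $52,800 → $52,800.
Binding constraint: loan-to-value.

$52,800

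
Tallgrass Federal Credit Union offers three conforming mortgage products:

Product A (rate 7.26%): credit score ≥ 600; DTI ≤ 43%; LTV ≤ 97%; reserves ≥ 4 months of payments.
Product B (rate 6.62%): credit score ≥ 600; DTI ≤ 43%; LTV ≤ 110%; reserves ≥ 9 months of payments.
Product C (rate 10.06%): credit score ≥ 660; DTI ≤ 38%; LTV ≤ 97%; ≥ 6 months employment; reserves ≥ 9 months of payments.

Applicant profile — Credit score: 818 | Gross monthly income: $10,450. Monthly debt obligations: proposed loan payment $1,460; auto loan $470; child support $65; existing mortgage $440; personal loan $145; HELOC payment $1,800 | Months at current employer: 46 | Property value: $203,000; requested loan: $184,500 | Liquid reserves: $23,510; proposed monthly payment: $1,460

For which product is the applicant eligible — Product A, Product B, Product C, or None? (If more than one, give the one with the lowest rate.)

Total debts = (1,460 + 470 + 65 + 440 + 145 + 1,800) = 4,380; DTI = 4,380/10,450 = 41.9%.
LTV = 184,500/203,000 = 90.9%.
Reserves = 23,510/1,460 = 16.1 months.
Product A: score 818 ≥ 600; DTI 41.9% ≤ 43%; LTV 90.9% ≤ 97%; reserves 16.1 ≥ 4 mo → qualifies.
Product B: score 818 ≥ 600; DTI 41.9% ≤ 43%; LTV 90.9% ≤ 110%; reserves 16.1 ≥ 9 mo → qualifies.
Product C: score 818 ≥ 660; DTI 41.9% > 38%; LTV 90.9% ≤ 97%; employment 46 ≥ 6 mo; reserves 16.1 ≥ 9 mo → does not qualify.
Qualifying: Product A, Product B. Lowest rate is 6.62% → Product B.

Product B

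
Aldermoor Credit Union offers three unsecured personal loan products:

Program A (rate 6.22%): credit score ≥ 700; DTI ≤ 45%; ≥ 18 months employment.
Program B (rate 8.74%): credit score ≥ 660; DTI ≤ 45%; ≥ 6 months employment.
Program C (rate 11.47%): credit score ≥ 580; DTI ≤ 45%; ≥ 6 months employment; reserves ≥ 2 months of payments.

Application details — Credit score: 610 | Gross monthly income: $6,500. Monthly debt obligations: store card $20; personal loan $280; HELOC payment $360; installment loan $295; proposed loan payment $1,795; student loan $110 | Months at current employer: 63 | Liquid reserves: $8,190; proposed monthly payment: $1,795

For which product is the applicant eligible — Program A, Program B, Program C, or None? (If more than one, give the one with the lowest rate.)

Total debts = (20 + 280 + 360 + 295 + 1,795 + 110) = 2,860; DTI = 2,860/6,500 = 44%.
Reserves = 8,190/1,795 = 4.6 months.
Program A: score 610 < 700; DTI 44% ≤ 45%; employment 63 ≥ 18 mo → does not qualify.
Program B: score 610 < 660; DTI 44% ≤ 45%; employment 63 ≥ 6 mo → does not qualify.
Program C: score 610 ≥ 580; DTI 44% ≤ 45%; employment 63 ≥ 6 mo; reserves 4.6 ≥ 2 mo → qualifies.

Program C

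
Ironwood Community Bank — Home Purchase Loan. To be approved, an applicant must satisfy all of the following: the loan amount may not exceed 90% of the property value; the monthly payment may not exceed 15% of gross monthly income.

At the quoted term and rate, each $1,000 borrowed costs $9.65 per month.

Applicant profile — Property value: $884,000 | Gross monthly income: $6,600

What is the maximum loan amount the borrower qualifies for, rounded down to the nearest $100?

Payment cap: 15% × $6,600 = $990/month.
At $9.65 per $1,000, that supports 990/9.65 × 1,000 ≈ $102,590 → $102,500.
LTV cap: 90% × $884,000 = $795,600 → $795,600.
Binding constraint: payment-to-income.

$102,500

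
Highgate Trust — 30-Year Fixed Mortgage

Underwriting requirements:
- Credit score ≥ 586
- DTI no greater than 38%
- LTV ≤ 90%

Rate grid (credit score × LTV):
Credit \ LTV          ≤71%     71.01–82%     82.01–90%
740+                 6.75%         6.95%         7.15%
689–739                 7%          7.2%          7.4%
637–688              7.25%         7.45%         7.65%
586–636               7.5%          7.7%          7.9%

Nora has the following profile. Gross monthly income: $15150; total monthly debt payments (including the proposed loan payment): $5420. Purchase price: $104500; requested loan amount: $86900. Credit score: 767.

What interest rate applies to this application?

7.15%

Credit score 767 ≥ 586; DTI = 5,420/15,150 = 35.8% ≤ 38%
LTV: 86,900 ÷ 104,500 = 83.2%, within 90% cap
Score 767 is in the 740+ band; LTV 83.2% is in the 82.01–90% band → 7.15%.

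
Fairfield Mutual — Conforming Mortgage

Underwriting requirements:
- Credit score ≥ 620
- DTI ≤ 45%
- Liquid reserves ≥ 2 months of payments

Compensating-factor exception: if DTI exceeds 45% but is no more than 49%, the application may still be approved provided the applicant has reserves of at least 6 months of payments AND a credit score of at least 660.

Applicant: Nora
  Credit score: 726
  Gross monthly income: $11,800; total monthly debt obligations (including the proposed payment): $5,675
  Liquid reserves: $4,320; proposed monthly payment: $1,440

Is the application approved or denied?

Credit score 726 ≥ 620 (meets base)
DTI: 5,675 ÷ 11,800 = 48.1%, over the 45% base limit.
Liquid reserves cover 4,320/1,440 = 3.0 months — ≥ 2 required
DTI 48.1% is within the 45%–49% exception band; checking compensating factors.
Reserves 3.0 < 6 months; credit score 726 ≥ 660.
Compensating-factor requirement not fully met.

Denied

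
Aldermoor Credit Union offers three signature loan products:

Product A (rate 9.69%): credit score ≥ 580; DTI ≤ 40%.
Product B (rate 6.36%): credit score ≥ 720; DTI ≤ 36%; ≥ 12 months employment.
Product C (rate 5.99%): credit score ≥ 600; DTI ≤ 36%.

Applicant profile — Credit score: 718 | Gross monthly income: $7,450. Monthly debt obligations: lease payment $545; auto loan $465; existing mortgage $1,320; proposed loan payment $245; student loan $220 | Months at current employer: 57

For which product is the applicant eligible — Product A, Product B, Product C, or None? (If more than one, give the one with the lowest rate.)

Product A

Total debts = (545 + 465 + 1,320 + 245 + 220) = 2,795; DTI = 2,795/7,450 = 37.5%.
Product A: score 718 ≥ 580; DTI 37.5% ≤ 40% → qualifies.
Product B: score 718 < 720; DTI 37.5% > 36%; employment 57 ≥ 12 mo → does not qualify.
Product C: score 718 ≥ 600; DTI 37.5% > 36% → does not qualify.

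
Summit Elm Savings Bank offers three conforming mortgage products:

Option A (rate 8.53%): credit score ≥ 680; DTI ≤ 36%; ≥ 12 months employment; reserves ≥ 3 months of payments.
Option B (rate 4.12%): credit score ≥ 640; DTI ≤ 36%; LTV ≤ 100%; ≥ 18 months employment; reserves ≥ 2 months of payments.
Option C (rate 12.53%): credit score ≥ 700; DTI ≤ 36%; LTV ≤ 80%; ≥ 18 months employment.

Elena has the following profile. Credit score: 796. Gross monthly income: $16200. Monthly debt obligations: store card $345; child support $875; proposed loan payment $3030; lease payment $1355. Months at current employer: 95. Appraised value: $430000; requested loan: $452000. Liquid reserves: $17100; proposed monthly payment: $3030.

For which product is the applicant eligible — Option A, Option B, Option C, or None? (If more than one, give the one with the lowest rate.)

Option A

Total debts = (345 + 875 + 3,030 + 1,355) = 5,605; DTI = 5,605/16,200 = 34.6%.
LTV = 452,000/430,000 = 105.1%.
Reserves = 17,100/3,030 = 5.6 months.
Option A: score 796 ≥ 680; DTI 34.6% ≤ 36%; employment 95 ≥ 12 mo; reserves 5.6 ≥ 3 mo → qualifies.
Option B: score 796 ≥ 640; DTI 34.6% ≤ 36%; LTV 105.1% > 100%; employment 95 ≥ 18 mo; reserves 5.6 ≥ 2 mo → does not qualify.
Option C: score 796 ≥ 700; DTI 34.6% ≤ 36%; LTV 105.1% > 80%; employment 95 ≥ 18 mo → does not qualify.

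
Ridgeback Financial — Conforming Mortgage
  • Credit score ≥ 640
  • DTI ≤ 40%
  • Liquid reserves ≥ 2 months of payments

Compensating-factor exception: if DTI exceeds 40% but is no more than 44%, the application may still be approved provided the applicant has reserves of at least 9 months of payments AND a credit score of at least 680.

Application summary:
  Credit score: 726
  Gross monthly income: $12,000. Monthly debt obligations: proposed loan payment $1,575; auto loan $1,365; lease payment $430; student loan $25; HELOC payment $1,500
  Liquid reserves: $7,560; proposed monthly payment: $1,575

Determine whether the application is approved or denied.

Credit score 726 ≥ 640 (meets base)
Total debts = (1,575 + 1,365 + 430 + 25 + 1,500) = 4,895. DTI = 4,895/12,000 = 40.8% > 40% — standard DTI limit exceeded.
Reserves: 7,560 ÷ 1,575 = 4.8 months (meets 2-month minimum)
40.8% falls in the override range (40%–44%), so the compensating-factor test applies.
Override check — reserves: 4.8 mo (short of 9); score: 726 (ok).
Compensating-factor requirement not fully met.

Denied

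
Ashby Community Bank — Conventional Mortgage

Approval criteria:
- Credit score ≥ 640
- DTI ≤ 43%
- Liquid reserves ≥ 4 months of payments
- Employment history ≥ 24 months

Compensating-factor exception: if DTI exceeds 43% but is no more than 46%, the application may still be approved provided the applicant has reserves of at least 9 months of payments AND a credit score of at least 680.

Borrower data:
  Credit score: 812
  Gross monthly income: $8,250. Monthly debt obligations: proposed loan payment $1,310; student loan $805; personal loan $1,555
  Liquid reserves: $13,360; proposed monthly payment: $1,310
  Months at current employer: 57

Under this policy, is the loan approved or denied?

Approved

Credit score 812 ≥ 640 (meets base)
Total debts = (1,310 + 805 + 1,555) = 3,670. DTI: 3,670 ÷ 8,250 = 44.5%, over the 43% base limit.
Reserves = 13,360/1,310 = 10.2 months ≥ 4
Employment 57 ≥ 24 months
DTI 44.5% is within the 43%–46% exception band; checking compensating factors.
Override check — reserves: 10.2 mo (ok); score: 812 (ok).
Both compensating conditions met → exception applies.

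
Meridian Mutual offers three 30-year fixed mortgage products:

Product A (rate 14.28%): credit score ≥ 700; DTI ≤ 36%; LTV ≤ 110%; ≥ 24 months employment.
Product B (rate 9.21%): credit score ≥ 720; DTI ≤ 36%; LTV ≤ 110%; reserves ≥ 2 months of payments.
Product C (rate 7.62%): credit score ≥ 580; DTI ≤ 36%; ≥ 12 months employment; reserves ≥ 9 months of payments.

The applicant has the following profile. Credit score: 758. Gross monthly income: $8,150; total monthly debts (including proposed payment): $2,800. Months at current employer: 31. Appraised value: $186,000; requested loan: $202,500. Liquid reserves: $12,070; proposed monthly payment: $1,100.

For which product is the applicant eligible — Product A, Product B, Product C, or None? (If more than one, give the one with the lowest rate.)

Product C

DTI = 2,800/8,150 = 34.4%.
LTV = 202,500/186,000 = 108.9%.
Reserves = 12,070/1,100 = 11.0 months.
Product A: score 758 ≥ 700; DTI 34.4% ≤ 36%; LTV 108.9% ≤ 110%; employment 31 ≥ 24 mo → qualifies.
Product B: score 758 ≥ 720; DTI 34.4% ≤ 36%; LTV 108.9% ≤ 110%; reserves 11.0 ≥ 2 mo → qualifies.
Product C: score 758 ≥ 580; DTI 34.4% ≤ 36%; employment 31 ≥ 12 mo; reserves 11.0 ≥ 9 mo → qualifies.
Qualifying: Product A, Product B, Product C. Lowest rate is 7.62% → Product C.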